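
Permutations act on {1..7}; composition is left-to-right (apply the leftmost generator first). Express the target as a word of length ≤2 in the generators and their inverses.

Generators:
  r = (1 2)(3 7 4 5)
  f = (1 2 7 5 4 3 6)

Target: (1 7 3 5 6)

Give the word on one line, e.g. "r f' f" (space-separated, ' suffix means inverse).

  after r: (1 2)(3 7 4 5)
  after f: (1 7 3 5 6)

r f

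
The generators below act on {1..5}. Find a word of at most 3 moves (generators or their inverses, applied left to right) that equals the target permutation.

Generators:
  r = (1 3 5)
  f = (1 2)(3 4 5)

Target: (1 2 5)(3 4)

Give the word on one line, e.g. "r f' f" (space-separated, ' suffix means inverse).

f r'

  after f: (1 2)(3 4 5)
  after r': (1 2 5)(3 4)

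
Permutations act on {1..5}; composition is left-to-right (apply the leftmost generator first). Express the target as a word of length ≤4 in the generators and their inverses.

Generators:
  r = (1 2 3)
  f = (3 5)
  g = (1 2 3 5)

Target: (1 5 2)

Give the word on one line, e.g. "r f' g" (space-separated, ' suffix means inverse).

  after f: (3 5)
  after r': (1 3 5 2)
  after f': (1 5 2)

f r' f'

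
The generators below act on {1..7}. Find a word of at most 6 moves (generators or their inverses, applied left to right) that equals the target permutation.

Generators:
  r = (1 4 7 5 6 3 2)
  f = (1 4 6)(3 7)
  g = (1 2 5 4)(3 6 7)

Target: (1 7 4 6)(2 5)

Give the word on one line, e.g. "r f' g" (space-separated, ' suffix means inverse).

f r' f r

  after f: (1 4 6)(3 7)
  after r': (2 3 4 5 7 6)
  after f: (1 4 5 3 6 2 7)
  after r: (1 7 4 6)(2 5)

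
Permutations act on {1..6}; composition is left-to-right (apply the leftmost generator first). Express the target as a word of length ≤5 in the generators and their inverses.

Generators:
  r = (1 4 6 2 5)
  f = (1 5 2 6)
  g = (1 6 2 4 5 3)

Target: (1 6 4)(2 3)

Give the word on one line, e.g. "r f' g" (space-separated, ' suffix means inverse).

r f' g' f

  after r: (1 4 6 2 5)
  after f': (1 4 2)(5 6)
  after g': (1 2 3 5)(4 6)
  after f: (1 6 4)(2 3)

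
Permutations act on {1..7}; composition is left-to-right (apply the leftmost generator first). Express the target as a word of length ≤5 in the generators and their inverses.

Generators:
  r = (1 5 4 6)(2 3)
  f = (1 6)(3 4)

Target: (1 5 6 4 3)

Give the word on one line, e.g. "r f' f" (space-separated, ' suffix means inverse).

f' r r

  after f': (1 6)(3 4)
  after r: (2 3 6 5 4)
  after r: (1 5 6 4 3)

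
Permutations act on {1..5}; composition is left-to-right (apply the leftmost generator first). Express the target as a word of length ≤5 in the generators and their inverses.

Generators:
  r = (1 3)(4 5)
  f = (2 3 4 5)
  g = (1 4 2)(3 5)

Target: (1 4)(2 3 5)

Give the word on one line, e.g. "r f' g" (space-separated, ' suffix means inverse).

  after r: (1 3)(4 5)
  after g: (1 5 2)(3 4)
  after r: (1 4)(2 3 5)

r g r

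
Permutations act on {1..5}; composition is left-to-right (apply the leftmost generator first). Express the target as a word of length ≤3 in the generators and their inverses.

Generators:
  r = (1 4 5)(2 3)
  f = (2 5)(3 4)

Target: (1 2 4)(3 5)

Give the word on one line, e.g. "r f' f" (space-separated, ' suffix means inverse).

  after r': (1 5 4)(2 3)
  after f': (1 2 4)(3 5)

r' f'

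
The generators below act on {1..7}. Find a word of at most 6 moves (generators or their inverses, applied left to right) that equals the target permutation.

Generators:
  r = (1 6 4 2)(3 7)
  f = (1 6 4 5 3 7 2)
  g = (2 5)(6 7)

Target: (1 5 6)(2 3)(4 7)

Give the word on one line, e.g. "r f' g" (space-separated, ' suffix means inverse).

  after r: (1 6 4 2)(3 7)
  after g: (1 7 3 6 4 5 2)
  after f: (1 2 6 5)(3 4)
  after g: (1 5)(2 7 6)(3 4)
  after r: (1 5 6)(2 3)(4 7)

r g f g r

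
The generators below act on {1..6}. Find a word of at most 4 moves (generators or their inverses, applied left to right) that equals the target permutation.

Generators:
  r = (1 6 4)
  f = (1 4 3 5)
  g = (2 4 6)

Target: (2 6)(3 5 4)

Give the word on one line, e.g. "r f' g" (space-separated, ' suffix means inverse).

f r' r' g'

  after f: (1 4 3 5)
  after r': (1 6)(3 5 4)
  after r': (3 5 6 4)
  after g': (2 6)(3 5 4)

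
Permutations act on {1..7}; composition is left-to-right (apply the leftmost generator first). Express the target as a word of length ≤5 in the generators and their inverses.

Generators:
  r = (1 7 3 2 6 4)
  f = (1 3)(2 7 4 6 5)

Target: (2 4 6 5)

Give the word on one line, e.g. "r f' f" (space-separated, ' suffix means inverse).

  after r': (1 4 6 2 3 7)
  after f': (1 7 3 2)(5 6)
  after r': (2 4 6 5)

r' f' r'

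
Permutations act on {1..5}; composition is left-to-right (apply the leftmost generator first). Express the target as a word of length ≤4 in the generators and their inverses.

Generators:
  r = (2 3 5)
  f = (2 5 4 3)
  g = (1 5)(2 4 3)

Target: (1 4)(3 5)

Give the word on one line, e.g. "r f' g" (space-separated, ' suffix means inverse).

  after r: (2 3 5)
  after g: (1 5 4 3)
  after r: (1 2 3)(4 5)
  after g: (1 4)(3 5)

r g r g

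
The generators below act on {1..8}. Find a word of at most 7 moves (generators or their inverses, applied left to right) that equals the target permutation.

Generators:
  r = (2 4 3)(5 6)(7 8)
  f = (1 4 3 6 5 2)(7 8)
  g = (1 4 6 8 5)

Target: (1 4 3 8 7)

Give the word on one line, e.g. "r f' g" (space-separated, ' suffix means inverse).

  after r: (2 4 3)(5 6)(7 8)
  after g: (1 4 3 2 6)(5 8 7)
  after f': (2 3 5 7 6)
  after r: (3 6 4)(5 8 7)
  after g: (1 4 3 8 7)

r g f' r g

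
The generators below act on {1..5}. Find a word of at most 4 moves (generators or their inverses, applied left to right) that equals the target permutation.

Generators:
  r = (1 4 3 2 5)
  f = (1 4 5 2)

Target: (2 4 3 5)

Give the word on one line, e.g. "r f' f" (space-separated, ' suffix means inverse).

  after f: (1 4 5 2)
  after f: (1 5)(2 4)
  after r': (1 2)(3 4)
  after f: (2 4 3 5)

f f r' f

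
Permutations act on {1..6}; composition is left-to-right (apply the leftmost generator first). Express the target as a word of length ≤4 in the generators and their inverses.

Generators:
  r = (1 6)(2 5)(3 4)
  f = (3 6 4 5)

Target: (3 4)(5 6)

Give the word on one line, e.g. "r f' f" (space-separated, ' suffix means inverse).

f f

  after f: (3 6 4 5)
  after f: (3 4)(5 6)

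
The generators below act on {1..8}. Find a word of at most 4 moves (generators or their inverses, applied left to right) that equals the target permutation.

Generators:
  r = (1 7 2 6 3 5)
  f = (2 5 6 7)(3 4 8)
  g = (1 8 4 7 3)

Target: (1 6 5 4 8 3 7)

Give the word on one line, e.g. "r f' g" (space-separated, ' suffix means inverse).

r' f

  after r': (1 5 3 6 2 7)
  after f: (1 6 5 4 8 3 7)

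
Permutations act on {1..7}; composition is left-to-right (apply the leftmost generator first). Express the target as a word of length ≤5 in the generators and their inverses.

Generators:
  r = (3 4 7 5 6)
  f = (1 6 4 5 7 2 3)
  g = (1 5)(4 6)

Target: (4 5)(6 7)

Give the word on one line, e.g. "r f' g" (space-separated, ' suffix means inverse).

f' g f

  after f': (1 3 2 7 5 4 6)
  after g: (1 3 2 7)(5 6)
  after f: (4 5)(6 7)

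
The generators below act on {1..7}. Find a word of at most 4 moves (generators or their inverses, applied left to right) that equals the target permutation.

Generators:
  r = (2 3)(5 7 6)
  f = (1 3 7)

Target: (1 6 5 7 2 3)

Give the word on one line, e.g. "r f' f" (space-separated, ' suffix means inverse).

  after f': (1 7 3)
  after r: (1 6 5 7 2 3)

f' r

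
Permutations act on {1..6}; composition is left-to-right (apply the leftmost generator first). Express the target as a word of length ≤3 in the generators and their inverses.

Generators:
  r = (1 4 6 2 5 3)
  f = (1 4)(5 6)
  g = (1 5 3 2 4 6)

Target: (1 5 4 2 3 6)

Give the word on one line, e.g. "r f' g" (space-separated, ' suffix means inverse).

g' f'

  after g': (1 6 4 2 3 5)
  after f': (1 5 4 2 3 6)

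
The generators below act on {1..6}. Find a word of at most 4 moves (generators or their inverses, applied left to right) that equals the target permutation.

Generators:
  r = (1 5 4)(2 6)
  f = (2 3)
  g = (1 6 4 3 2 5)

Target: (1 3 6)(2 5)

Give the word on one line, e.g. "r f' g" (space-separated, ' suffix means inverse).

  after r': (1 4 5)(2 6)
  after g: (1 3 2 4)(5 6)
  after r': (1 3 6)(2 5)

r' g r'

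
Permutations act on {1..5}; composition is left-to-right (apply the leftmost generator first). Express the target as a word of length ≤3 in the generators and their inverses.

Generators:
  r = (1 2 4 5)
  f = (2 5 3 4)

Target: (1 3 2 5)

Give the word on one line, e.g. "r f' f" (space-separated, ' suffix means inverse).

r' f r'

  after r': (1 5 4 2)
  after f: (1 3 4 5 2)
  after r': (1 3 2 5)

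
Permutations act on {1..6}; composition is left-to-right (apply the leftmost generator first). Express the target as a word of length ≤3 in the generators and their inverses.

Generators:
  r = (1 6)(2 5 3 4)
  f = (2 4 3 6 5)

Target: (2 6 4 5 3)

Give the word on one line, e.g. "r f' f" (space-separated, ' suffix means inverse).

f' f'

  after f': (2 5 6 3 4)
  after f': (2 6 4 5 3)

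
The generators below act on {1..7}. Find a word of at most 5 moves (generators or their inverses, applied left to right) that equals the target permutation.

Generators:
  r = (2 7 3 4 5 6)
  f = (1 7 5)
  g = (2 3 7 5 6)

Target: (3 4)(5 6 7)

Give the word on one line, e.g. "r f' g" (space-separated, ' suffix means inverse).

g g r'

  after g: (2 3 7 5 6)
  after g: (2 7 6 3 5)
  after r': (3 4)(5 6 7)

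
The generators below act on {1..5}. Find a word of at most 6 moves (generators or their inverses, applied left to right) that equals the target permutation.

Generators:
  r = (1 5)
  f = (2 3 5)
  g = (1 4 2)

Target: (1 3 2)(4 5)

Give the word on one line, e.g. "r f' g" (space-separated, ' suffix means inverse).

f g' f r

  after f: (2 3 5)
  after g': (1 2 3 5 4)
  after f: (1 3 2 5 4)
  after r: (1 3 2)(4 5)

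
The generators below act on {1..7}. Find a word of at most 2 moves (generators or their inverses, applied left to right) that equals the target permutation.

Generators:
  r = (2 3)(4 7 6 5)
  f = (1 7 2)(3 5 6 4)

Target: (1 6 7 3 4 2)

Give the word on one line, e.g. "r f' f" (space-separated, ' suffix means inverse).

f r

  after f: (1 7 2)(3 5 6 4)
  after r: (1 6 7 3 4 2)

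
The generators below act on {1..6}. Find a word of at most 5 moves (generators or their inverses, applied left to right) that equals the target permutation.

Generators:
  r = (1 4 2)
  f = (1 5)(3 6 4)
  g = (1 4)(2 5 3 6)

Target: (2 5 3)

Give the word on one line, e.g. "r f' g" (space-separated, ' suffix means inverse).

  after f': (1 5)(3 4 6)
  after r: (1 5 4 6 3 2)
  after f: (2 5 3)

f' r f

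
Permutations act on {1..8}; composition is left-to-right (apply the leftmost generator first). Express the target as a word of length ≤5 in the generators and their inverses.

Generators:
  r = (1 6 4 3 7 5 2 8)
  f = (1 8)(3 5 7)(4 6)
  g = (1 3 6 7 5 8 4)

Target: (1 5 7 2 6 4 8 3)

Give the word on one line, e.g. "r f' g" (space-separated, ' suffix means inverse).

f' r g f

  after f': (1 8)(3 7 5)(4 6)
  after r: (2 8 6 3 5 7)
  after g: (1 3 8 7 2 4)
  after f: (1 5 7 2 6 4 8 3)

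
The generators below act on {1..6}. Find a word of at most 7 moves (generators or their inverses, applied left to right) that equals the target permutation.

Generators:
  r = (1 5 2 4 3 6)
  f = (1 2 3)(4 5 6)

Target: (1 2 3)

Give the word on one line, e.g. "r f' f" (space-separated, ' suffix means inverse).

  after f: (1 2 3)(4 5 6)
  after r': (1 5 3 6 2 4)
  after f: (1 6 3 4 2 5)
  after f: (1 4 3 5 2 6)
  after r': (1 2 3)

f r' f f r'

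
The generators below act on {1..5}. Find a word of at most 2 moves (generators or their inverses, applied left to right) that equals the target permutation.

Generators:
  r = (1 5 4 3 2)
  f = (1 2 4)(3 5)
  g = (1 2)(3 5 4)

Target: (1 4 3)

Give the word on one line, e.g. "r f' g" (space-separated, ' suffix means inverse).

  after g': (1 2)(3 4 5)
  after f: (1 4 3)

g' f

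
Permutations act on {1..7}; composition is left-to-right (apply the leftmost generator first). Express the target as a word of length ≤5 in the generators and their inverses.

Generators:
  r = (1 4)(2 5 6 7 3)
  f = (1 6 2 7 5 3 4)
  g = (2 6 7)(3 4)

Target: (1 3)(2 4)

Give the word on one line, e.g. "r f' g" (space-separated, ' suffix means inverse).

f r' f' r

  after f: (1 6 2 7 5 3 4)
  after r': (1 5 7 2 6 3)
  after f': (1 7 6 5 2)(3 4)
  after r: (1 3)(2 4)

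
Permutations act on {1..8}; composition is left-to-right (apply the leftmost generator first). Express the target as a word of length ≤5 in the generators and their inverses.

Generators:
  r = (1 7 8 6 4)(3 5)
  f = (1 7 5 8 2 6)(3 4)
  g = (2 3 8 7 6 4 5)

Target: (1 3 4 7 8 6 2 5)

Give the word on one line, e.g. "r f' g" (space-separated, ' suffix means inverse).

g' r g' g'

  after g': (2 5 4 6 7 8 3)
  after r: (1 7 6 8 5)(2 3)
  after g': (1 8 4 6 3 5)
  after g': (1 3 4 7 8 6 2 5)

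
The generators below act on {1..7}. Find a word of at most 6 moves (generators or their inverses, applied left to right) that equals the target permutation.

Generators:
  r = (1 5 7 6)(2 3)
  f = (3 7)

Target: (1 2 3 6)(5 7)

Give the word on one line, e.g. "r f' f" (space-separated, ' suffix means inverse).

  after f: (3 7)
  after r: (1 5 7 2 3 6)
  after r: (1 7 3)(5 6)
  after f: (1 3)(5 6)
  after r': (1 2 3 6)(5 7)

f r r f r'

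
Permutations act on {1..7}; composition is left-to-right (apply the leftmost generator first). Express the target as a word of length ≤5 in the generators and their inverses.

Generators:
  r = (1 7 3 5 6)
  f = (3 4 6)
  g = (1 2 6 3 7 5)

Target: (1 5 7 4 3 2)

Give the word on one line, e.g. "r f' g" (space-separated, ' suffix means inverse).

  after f': (3 6 4)
  after g': (1 5 7 3 2)(4 6)
  after f: (1 5 7 4 3 2)

f' g' f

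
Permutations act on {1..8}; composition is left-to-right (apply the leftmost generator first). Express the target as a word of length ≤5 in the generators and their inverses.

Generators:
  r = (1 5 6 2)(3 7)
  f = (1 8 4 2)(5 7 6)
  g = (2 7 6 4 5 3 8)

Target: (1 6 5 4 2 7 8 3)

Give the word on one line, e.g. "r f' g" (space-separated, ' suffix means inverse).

f g' r' g

  after f: (1 8 4 2)(5 7 6)
  after g': (1 3 5 2)(4 8 6)
  after r': (1 7 3)(4 8 5 6)
  after g: (1 6 5 4 2 7 8 3)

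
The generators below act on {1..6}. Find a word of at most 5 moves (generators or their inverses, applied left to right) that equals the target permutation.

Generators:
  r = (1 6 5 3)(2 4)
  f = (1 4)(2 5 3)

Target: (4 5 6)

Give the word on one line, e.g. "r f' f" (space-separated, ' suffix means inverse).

r f f r'

  after r: (1 6 5 3)(2 4)
  after f: (1 6 3 4 5 2)
  after f: (1 6 2 4 3)
  after r': (4 5 6)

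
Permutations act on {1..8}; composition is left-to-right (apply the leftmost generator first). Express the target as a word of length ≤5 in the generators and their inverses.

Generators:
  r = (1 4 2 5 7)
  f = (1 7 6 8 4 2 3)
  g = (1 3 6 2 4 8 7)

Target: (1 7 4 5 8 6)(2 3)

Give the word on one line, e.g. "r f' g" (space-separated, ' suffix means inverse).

  after g': (1 7 8 4 2 6 3)
  after r: (2 6 3 4 5 7 8)
  after g': (1 7 4 5 8 6)(2 3)

g' r g'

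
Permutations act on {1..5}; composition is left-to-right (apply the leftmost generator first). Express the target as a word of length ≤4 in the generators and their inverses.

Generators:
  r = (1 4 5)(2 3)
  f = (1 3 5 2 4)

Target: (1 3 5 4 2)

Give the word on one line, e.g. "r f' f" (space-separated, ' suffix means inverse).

  after r': (1 5 4)(2 3)
  after f: (1 2 5)(3 4)
  after r: (1 3 5 4 2)

r' f r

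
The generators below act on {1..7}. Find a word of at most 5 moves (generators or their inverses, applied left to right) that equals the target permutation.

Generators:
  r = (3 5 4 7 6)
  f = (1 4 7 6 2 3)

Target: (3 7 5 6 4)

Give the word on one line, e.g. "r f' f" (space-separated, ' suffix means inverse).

r r r

  after r: (3 5 4 7 6)
  after r: (3 4 6 5 7)
  after r: (3 7 5 6 4)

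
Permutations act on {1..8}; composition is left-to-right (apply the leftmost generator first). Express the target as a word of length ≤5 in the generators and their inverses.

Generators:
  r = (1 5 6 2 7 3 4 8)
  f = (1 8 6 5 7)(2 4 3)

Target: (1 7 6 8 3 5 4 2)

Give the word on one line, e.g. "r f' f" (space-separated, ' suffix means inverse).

f r f'

  after f: (1 8 6 5 7)(2 4 3)
  after r: (2 8)(3 7 5)
  after f': (1 7 6 8 3 5 4 2)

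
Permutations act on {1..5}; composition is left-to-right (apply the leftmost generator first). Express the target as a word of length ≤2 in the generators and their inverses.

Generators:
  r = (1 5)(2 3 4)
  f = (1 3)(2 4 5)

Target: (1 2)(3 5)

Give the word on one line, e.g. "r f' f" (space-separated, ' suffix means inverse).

  after r: (1 5)(2 3 4)
  after f: (1 2)(3 5)

r f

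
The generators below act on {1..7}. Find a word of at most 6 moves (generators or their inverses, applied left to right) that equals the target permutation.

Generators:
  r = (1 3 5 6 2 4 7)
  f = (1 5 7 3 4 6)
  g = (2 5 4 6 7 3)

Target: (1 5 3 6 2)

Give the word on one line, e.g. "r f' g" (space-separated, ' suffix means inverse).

  after g: (2 5 4 6 7 3)
  after g: (2 4 7)(3 5 6)
  after g: (2 6)(3 4)(5 7)
  after f: (1 5 3 6 2)

g g g f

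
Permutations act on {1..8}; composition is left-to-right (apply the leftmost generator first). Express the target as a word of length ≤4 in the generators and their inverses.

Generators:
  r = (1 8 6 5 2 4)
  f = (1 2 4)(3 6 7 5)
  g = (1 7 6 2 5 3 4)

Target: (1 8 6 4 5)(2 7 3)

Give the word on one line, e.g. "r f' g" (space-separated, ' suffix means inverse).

  after r: (1 8 6 5 2 4)
  after f: (1 8 7 5 4 2)(3 6)
  after g: (1 8 6 4 5)(2 7 3)

r f g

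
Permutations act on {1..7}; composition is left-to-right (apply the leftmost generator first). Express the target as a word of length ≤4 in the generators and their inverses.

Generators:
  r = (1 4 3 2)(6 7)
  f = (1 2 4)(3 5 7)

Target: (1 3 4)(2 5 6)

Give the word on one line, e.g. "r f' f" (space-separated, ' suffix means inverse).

  after r': (1 2 3 4)(6 7)
  after f: (1 4 2 5 7 6 3)
  after r: (1 3 4)(2 5 6)

r' f r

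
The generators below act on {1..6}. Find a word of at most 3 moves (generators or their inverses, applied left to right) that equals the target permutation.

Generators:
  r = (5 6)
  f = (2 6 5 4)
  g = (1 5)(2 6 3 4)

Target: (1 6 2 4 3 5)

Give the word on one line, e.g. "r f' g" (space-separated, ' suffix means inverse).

  after g': (1 5)(2 4 3 6)
  after r': (1 6 2 4 3 5)

g' r'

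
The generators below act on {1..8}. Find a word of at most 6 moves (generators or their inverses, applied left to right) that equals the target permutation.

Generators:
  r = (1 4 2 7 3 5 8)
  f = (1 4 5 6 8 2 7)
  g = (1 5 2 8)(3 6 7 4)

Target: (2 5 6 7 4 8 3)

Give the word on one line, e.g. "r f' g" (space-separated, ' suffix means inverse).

f' f' r' f'

  after f': (1 7 2 8 6 5 4)
  after f': (1 2 6 4 7 8 5)
  after r': (1 4 2 6)(3 7 5 8)
  after f': (2 5 6 7 4 8 3)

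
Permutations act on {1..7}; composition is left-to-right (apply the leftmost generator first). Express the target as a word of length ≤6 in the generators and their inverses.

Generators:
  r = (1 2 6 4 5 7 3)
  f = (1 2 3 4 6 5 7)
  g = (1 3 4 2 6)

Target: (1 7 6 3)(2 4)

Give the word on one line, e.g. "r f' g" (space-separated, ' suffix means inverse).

r r f r

  after r: (1 2 6 4 5 7 3)
  after r: (1 6 5 3 2 4 7)
  after f: (1 5 4)(2 6 7)
  after r: (1 7 6 3)(2 4)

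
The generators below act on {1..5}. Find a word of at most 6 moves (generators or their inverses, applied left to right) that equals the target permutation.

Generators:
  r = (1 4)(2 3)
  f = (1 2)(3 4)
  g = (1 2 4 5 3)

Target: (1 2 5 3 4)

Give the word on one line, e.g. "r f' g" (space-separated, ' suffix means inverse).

  after f': (1 2)(3 4)
  after g: (1 4)(3 5)
  after g: (1 5)(2 4)
  after g: (1 3)(2 5)
  after r: (1 2 5 3 4)

f' g g g r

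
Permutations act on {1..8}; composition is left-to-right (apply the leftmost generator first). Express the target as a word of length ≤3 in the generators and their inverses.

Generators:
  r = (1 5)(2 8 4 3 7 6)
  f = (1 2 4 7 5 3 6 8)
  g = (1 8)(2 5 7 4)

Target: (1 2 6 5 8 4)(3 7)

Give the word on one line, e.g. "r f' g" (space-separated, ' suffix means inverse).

r' g'

  after r': (1 5)(2 6 7 3 4 8)
  after g': (1 2 6 5 8 4)(3 7)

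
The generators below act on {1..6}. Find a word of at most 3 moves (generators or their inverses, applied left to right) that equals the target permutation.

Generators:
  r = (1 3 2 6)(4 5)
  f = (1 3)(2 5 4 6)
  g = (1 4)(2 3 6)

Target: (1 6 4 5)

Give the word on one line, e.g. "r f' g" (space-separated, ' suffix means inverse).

  after r: (1 3 2 6)(4 5)
  after g: (1 6 4 5)

r g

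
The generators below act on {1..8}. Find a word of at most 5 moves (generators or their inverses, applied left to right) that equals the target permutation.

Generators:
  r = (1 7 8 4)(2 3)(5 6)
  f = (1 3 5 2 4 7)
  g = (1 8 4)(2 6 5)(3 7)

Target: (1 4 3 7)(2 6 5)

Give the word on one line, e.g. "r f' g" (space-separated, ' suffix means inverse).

  after r: (1 7 8 4)(2 3)(5 6)
  after r: (1 8)(4 7)
  after g: (1 4 3 7)(2 6 5)

r r g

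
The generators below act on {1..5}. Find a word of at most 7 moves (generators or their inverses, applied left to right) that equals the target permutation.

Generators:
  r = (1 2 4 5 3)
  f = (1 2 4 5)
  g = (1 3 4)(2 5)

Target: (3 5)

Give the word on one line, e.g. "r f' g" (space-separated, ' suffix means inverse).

  after r: (1 2 4 5 3)
  after f: (1 4)(2 5 3)
  after r': (1 2 4 3)
  after f: (1 4 3 2 5)
  after g: (3 5)

r f r' f g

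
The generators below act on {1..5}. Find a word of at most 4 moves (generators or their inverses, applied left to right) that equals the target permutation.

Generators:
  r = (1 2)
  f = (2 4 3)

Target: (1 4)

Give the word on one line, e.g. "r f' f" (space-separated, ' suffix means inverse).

  after f': (2 3 4)
  after r': (1 2 3 4)
  after f: (1 4)

f' r' f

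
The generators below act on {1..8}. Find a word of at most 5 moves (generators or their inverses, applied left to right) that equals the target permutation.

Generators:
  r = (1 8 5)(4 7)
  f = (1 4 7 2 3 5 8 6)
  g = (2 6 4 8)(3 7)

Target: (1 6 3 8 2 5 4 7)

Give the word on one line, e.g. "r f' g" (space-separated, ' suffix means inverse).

  after g': (2 8 4 6)(3 7)
  after r': (1 5 8 7 3 4 6 2)
  after g': (1 5 4 2)(3 6 8)
  after r: (2 8 3 6 5 7 4)
  after f': (1 6 3 8 2 5 4 7)

g' r' g' r f'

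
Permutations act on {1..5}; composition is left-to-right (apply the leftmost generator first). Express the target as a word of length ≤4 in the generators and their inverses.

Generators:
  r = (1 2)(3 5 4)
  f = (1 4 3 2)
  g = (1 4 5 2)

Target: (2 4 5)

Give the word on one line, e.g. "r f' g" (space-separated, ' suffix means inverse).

  after f': (1 2 3 4)
  after g: (2 3 5)
  after r: (1 2 5)(3 4)
  after r: (2 4 5)

f' g r r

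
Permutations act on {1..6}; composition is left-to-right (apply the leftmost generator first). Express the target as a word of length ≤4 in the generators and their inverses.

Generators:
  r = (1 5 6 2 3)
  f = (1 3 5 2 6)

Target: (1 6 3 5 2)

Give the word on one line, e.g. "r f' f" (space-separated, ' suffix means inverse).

r r

  after r: (1 5 6 2 3)
  after r: (1 6 3 5 2)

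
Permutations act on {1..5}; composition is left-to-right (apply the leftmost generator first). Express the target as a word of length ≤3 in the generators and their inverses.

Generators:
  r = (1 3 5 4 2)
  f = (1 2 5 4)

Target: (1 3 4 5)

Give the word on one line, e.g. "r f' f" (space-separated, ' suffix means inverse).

  after f: (1 2 5 4)
  after r: (2 4 3 5)
  after r: (1 3 4 5)

f r r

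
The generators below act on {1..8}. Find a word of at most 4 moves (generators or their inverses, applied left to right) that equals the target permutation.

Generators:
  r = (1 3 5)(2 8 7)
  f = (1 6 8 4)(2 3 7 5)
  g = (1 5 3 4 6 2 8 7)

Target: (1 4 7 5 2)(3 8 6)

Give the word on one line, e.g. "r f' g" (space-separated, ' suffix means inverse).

  after f': (1 4 8 6)(2 5 7 3)
  after r: (1 4 7 5 2)(3 8 6)

f' r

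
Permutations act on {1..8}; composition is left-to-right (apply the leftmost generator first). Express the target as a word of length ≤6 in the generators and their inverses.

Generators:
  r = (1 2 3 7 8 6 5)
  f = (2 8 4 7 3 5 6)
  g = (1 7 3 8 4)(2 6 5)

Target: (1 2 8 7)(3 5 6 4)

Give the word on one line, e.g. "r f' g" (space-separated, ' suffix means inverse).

  after g': (1 4 8 3 7)(2 5 6)
  after f': (1 8 7)(2 3 4)
  after r': (1 7 5 6 8 3 4)
  after g: (1 3)(2 6 4 7)
  after r': (1 2 8 7)(3 5 6 4)

g' f' r' g r'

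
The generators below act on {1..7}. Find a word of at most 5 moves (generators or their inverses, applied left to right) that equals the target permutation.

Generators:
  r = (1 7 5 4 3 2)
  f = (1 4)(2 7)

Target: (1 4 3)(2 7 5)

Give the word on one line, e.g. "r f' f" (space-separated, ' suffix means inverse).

f' r f' r'

  after f': (1 4)(2 7)
  after r: (1 3 2 5 4 7)
  after f': (1 3 7 4 2 5)
  after r': (1 4 3)(2 7 5)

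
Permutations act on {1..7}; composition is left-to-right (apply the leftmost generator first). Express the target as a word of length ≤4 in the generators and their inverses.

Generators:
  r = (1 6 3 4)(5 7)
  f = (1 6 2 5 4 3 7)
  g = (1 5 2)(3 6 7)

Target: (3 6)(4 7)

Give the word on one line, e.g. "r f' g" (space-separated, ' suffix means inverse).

g' f' r'

  after g': (1 2 5)(3 7 6)
  after f': (1 6 4 5 7)
  after r': (3 6)(4 7)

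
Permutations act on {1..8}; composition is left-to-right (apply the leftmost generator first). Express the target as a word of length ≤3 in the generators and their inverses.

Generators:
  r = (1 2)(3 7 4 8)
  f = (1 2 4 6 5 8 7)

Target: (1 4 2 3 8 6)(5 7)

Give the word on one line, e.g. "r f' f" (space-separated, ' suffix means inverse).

f' f' r'

  after f': (1 7 8 5 6 4 2)
  after f': (1 8 6 2 7 5 4)
  after r': (1 4 2 3 8 6)(5 7)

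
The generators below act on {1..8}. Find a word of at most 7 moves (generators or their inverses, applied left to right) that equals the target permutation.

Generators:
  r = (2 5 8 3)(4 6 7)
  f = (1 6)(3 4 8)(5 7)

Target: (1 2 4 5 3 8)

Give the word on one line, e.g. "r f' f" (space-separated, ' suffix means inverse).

r' f' r' f' r

  after r': (2 3 8 5)(4 7 6)
  after f': (1 6 3 4 5 2 8 7)
  after r': (1 4 2 5 3 7)(6 8)
  after f': (1 3 5 8)(2 7 6 4)
  after r: (1 2 4 5 3 8)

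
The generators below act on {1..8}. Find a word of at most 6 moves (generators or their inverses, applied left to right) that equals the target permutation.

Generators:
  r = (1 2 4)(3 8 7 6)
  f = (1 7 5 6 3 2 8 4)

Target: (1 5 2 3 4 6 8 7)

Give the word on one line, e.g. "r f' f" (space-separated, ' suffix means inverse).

r f r' r' f'

  after r: (1 2 4)(3 8 7 6)
  after f: (1 8 5 6 2)(3 4 7)
  after r': (1 3 2 4 8 5 7 6)
  after r': (1 6 4 3)(5 8)
  after f': (1 5 2 3 4 6 8 7)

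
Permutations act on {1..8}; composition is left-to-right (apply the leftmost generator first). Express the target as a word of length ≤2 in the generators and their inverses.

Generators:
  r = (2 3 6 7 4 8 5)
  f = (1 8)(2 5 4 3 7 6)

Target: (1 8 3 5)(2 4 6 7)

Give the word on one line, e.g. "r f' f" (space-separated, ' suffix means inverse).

  after r': (2 5 8 4 7 6 3)
  after f: (1 8 3 5)(2 4 6 7)

r' f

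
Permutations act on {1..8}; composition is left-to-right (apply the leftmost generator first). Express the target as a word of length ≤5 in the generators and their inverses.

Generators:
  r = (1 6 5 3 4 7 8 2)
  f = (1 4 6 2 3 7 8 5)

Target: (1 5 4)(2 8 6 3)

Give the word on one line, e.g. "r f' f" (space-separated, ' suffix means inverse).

r' r' f

  after r': (1 2 8 7 4 3 5 6)
  after r': (1 8 4 5)(2 7 3 6)
  after f: (1 5 4)(2 8 6 3)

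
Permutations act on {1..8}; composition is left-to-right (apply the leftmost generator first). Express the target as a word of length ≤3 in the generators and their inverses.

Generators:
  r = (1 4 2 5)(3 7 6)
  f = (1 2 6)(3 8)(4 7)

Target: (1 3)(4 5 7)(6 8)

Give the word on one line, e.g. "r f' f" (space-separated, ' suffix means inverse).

r f' r'

  after r: (1 4 2 5)(3 7 6)
  after f': (1 7 2 5 6 8 3 4)
  after r': (1 3)(4 5 7)(6 8)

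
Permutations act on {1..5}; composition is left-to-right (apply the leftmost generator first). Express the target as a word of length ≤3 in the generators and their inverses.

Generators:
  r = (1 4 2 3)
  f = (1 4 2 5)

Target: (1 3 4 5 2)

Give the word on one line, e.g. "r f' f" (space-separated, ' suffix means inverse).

  after r': (1 3 2 4)
  after f': (1 3 4 5 2)

r' f'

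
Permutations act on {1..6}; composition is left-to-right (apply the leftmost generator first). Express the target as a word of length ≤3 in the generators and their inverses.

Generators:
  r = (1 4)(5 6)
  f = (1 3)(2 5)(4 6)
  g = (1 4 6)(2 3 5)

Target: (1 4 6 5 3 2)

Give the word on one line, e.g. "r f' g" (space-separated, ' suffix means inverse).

r' g f'

  after r': (1 4)(5 6)
  after g: (1 6 2 3 5)
  after f': (1 4 6 5 3 2)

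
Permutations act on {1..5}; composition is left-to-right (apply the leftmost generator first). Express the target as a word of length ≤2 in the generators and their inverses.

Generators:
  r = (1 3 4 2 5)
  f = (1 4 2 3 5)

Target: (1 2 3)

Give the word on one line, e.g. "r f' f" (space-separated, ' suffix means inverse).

  after r: (1 3 4 2 5)
  after f': (1 2 3)

r f'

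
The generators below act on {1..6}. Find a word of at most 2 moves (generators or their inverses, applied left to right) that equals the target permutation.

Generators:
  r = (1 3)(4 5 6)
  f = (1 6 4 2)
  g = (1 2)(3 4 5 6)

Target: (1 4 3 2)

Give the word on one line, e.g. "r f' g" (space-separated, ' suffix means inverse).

r' g

  after r': (1 3)(4 6 5)
  after g: (1 4 3 2)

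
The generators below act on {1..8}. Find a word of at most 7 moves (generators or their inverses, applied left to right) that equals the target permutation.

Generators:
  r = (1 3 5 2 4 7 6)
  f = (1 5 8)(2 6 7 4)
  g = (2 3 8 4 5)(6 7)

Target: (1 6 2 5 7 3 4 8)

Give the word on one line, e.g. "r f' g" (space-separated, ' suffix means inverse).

g f g' f' g

  after g: (2 3 8 4 5)(6 7)
  after f: (1 5 6 4 8 2 3)
  after g': (1 4 3)(5 7 6 8)
  after f': (1 7 2 4 3 8)(5 6)
  after g: (1 6 2 5 7 3 4 8)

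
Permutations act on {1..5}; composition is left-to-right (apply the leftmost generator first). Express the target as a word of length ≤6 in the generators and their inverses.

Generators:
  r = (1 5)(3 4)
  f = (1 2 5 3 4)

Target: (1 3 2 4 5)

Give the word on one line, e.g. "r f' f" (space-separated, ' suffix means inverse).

f r f' f' r

  after f: (1 2 5 3 4)
  after r: (1 2)(4 5)
  after f': (2 4)(3 5)
  after f': (1 4)(2 3)
  after r: (1 3 2 4 5)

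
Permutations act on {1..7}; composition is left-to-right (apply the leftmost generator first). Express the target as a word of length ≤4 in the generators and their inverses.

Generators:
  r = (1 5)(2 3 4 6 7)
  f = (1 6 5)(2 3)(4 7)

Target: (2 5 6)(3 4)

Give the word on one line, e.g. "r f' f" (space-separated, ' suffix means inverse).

r r r f

  after r: (1 5)(2 3 4 6 7)
  after r: (2 4 7 3 6)
  after r: (1 5)(2 6 3 7 4)
  after f: (2 5 6)(3 4)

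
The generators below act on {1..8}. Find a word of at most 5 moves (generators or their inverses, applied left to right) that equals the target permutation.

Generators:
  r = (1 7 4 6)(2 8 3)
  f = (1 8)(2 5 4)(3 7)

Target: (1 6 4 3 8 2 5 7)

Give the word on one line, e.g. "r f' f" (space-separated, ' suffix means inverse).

f' f' r'

  after f': (1 8)(2 4 5)(3 7)
  after f': (2 5 4)
  after r': (1 6 4 3 8 2 5 7)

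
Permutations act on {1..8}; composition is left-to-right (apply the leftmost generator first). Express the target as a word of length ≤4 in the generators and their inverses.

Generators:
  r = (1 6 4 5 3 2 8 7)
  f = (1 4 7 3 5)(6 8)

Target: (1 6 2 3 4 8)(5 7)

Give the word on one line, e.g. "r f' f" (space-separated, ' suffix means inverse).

f r'

  after f: (1 4 7 3 5)(6 8)
  after r': (1 6 2 3 4 8)(5 7)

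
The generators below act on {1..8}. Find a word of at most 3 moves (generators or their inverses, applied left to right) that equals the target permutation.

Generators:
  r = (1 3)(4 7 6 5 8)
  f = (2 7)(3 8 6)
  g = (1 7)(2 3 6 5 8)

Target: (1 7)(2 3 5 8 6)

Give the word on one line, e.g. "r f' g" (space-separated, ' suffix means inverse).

f f g

  after f: (2 7)(3 8 6)
  after f: (3 6 8)
  after g: (1 7)(2 3 5 8 6)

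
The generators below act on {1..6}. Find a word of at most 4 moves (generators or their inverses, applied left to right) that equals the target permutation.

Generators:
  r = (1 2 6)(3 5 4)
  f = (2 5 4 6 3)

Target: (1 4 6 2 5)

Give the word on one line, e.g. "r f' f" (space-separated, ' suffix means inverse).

f' r' f'

  after f': (2 3 6 4 5)
  after r': (1 6 5)(2 4 3)
  after f': (1 4 6 2 5)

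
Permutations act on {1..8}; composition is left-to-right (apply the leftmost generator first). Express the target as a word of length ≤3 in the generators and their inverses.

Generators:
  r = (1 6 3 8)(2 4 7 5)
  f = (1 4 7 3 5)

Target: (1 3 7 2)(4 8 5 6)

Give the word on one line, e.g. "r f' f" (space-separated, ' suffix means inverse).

  after f': (1 5 3 7 4)
  after r': (1 7 2 5 6)(3 4 8)
  after f: (1 3 7 2)(4 8 5 6)

f' r' f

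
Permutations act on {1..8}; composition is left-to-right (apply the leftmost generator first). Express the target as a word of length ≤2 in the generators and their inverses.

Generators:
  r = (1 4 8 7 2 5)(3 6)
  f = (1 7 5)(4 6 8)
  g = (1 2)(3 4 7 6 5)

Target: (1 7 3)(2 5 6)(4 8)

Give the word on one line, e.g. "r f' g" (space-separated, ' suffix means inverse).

  after g: (1 2)(3 4 7 6 5)
  after r': (1 7 3)(2 5 6)(4 8)

g r'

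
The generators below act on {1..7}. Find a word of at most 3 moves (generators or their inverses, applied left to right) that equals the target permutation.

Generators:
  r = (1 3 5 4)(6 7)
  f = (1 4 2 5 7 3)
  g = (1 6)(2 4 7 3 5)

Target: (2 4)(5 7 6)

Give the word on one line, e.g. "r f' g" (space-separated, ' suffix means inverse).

  after r': (1 4 5 3)(6 7)
  after f': (2 4)(5 7 6)

r' f'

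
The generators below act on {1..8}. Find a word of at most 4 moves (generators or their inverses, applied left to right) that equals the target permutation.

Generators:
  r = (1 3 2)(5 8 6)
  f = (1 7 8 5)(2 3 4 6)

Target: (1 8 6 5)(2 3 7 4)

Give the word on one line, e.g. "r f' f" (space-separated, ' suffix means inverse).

  after f: (1 7 8 5)(2 3 4 6)
  after f: (1 8)(2 4)(3 6)(5 7)
  after r': (1 5 7 6)(2 4 3 8)
  after f': (1 8 6 5)(2 3 7 4)

f f r' f'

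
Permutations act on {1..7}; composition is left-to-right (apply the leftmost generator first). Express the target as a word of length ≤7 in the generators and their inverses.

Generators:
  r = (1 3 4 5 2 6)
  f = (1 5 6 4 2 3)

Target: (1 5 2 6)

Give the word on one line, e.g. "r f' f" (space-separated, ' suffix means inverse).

  after r: (1 3 4 5 2 6)
  after f: (2 4 6 5 3)
  after r: (1 3 6 2 5 4)
  after r: (1 4 3)
  after r: (1 5 2 6)

r f r r r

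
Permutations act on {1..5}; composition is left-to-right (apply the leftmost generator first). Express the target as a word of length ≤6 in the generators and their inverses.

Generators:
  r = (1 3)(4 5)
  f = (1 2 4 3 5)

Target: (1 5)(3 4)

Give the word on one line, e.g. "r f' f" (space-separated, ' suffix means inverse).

  after f: (1 2 4 3 5)
  after r: (1 2 5 3 4)
  after f': (2 3)(4 5)
  after r': (1 3 2)
  after f: (1 5)(3 4)

f r f' r' f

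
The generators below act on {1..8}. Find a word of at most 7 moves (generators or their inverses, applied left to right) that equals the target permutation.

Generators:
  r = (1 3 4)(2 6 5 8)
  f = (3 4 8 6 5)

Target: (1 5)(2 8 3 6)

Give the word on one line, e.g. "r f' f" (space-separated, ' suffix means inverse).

f r r f' f'

  after f: (3 4 8 6 5)
  after r: (1 3)(2 6 8 5 4)
  after r: (1 4 6 2 5)
  after f': (1 3 5)(2 6)(4 8)
  after f': (1 5)(2 8 3 6)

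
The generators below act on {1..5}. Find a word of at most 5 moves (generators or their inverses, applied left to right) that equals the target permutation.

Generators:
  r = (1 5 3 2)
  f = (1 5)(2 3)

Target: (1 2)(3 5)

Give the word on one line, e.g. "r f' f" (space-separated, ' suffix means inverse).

r' f r

  after r': (1 2 3 5)
  after f: (1 3)
  after r: (1 2)(3 5)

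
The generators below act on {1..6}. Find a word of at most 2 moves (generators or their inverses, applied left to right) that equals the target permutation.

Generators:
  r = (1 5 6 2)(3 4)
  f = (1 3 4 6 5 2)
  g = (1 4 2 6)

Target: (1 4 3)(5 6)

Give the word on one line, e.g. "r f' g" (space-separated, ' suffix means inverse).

r' g'

  after r': (1 2 6 5)(3 4)
  after g': (1 4 3)(5 6)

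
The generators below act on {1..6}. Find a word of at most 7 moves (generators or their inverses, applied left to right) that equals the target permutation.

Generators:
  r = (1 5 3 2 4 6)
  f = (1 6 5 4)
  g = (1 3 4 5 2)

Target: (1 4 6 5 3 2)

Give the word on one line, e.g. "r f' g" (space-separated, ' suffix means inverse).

  after r: (1 5 3 2 4 6)
  after g: (1 2 5 4 6 3)
  after g: (4 6)
  after r: (1 5 3 2 4)
  after f: (1 4 6 5 3 2)

r g g r f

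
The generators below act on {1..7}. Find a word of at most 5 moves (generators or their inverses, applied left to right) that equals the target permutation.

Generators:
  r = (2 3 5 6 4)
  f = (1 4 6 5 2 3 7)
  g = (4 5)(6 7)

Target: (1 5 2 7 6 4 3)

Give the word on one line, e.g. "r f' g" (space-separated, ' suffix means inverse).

f f r' g g

  after f: (1 4 6 5 2 3 7)
  after f: (1 6 2 7 4 5 3)
  after r': (1 5 2 7 6 4 3)
  after g: (1 4 3)(2 6 5)
  after g: (1 5 2 7 6 4 3)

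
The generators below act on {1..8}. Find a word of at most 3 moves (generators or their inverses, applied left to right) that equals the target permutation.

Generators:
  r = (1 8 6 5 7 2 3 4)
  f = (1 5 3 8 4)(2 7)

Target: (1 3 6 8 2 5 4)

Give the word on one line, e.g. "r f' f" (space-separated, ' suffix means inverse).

f' r'

  after f': (1 4 8 3 5)(2 7)
  after r': (1 3 6 8 2 5 4)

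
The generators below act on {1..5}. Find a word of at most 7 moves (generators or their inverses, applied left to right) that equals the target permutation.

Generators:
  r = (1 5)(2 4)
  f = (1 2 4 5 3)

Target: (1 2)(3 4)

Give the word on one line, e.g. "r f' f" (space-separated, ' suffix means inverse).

  after r': (1 5)(2 4)
  after f': (1 4)(3 5)
  after f': (1 2)(3 4)
  after r: (1 4 3 2 5)
  after r: (1 2)(3 4)

r' f' f' r r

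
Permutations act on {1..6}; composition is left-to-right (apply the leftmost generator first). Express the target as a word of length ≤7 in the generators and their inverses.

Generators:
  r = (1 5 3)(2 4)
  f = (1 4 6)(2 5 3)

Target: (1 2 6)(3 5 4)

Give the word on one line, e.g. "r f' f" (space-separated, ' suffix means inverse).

  after f: (1 4 6)(2 5 3)
  after r: (1 2 3 4 6 5)
  after f': (1 3)(2 5 6)
  after r': (1 5 6 4 2)
  after f': (1 2 6)(3 5 4)

f r f' r' f'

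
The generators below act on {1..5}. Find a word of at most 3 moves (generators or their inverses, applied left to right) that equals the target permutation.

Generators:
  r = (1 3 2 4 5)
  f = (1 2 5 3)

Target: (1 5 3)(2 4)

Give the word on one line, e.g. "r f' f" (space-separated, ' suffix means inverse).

  after r: (1 3 2 4 5)
  after f': (1 5 3)(2 4)

r f'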